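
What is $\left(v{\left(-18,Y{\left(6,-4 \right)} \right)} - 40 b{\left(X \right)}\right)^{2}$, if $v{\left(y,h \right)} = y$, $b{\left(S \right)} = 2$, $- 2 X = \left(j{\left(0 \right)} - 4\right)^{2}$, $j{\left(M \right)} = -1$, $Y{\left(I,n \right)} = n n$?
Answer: $9604$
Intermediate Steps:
$Y{\left(I,n \right)} = n^{2}$
$X = - \frac{25}{2}$ ($X = - \frac{\left(-1 - 4\right)^{2}}{2} = - \frac{\left(-5\right)^{2}}{2} = \left(- \frac{1}{2}\right) 25 = - \frac{25}{2} \approx -12.5$)
$\left(v{\left(-18,Y{\left(6,-4 \right)} \right)} - 40 b{\left(X \right)}\right)^{2} = \left(-18 - 80\right)^{2} = \left(-98\right)^{2} = 9604$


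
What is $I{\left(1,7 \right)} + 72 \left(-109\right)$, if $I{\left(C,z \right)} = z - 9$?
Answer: $-7850$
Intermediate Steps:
$I{\left(C,z \right)} = -9 + z$
$I{\left(1,7 \right)} + 72 \left(-109\right) = \left(-9 + 7\right) + 72 \left(-109\right) = -2 - 7848 = -7850$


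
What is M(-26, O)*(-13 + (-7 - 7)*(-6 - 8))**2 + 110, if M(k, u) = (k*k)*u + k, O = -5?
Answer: -114063424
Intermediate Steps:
M(k, u) = k + u*k**2 (M(k, u) = k**2*u + k = u*k**2 + k = k + u*k**2)
M(-26, O)*(-13 + (-7 - 7)*(-6 - 8))**2 + 110 = (-26*(1 - 26*(-5)))*(-13 + (-7 - 7)*(-6 - 8))**2 + 110 = (-26*(1 + 130))*(-13 - 14*(-14))**2 + 110 = (-26*131)*(-13 + 196)**2 + 110 = -3406*183**2 + 110 = -3406*33489 + 110 = -114063534 + 110 = -114063424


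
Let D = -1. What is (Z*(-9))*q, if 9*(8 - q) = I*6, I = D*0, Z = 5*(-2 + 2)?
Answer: 0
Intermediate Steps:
Z = 0 (Z = 5*0 = 0)
I = 0 (I = -1*0 = 0)
q = 8 (q = 8 - 0*6 = 8 - 1/9*0 = 8 + 0 = 8)
(Z*(-9))*q = (0*(-9))*8 = 0*8 = 0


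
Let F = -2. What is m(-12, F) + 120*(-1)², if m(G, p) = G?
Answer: 108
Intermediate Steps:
m(-12, F) + 120*(-1)² = -12 + 120*(-1)² = -12 + 120*1 = -12 + 120 = 108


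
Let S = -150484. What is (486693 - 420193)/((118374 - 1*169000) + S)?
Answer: -950/2873 ≈ -0.33066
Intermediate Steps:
(486693 - 420193)/((118374 - 1*169000) + S) = (486693 - 420193)/((118374 - 1*169000) - 150484) = 66500/((118374 - 169000) - 150484) = 66500/(-50626 - 150484) = 66500/(-201110) = 66500*(-1/201110) = -950/2873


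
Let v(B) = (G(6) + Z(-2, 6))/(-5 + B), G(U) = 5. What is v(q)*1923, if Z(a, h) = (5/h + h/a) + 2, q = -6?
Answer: -18589/22 ≈ -844.95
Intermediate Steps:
Z(a, h) = 2 + 5/h + h/a
v(B) = 29/(6*(-5 + B)) (v(B) = (5 + (2 + 5/6 + 6/(-2)))/(-5 + B) = (5 + (2 + 5*(1/6) + 6*(-1/2)))/(-5 + B) = (5 + (2 + 5/6 - 3))/(-5 + B) = (5 - 1/6)/(-5 + B) = 29/(6*(-5 + B)))
v(q)*1923 = (29/(6*(-5 - 6)))*1923 = ((29/6)/(-11))*1923 = ((29/6)*(-1/11))*1923 = -29/66*1923 = -18589/22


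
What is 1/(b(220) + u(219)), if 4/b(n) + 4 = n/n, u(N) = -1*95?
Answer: -3/289 ≈ -0.010381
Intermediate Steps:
u(N) = -95
b(n) = -4/3 (b(n) = 4/(-4 + n/n) = 4/(-4 + 1) = 4/(-3) = 4*(-⅓) = -4/3)
1/(b(220) + u(219)) = 1/(-4/3 - 95) = 1/(-289/3) = -3/289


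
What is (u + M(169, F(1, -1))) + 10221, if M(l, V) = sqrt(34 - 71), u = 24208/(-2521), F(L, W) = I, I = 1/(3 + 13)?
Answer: 25742933/2521 + I*sqrt(37) ≈ 10211.0 + 6.0828*I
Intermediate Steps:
I = 1/16 ≈ 0.062500
F(L, W) = 1/16
u = -24208/2521 (u = 24208*(-1/2521) = -24208/2521 ≈ -9.6025)
M(l, V) = I*sqrt(37) (M(l, V) = sqrt(-37) = I*sqrt(37))
(u + M(169, F(1, -1))) + 10221 = (-24208/2521 + I*sqrt(37)) + 10221 = 25742933/2521 + I*sqrt(37)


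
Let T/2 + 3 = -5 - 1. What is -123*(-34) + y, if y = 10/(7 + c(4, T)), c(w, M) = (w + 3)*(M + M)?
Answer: 204916/49 ≈ 4182.0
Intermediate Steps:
T = -18 (T = -6 + 2*(-5 - 1) = -6 + 2*(-6) = -6 - 12 = -18)
c(w, M) = 2*M*(3 + w) (c(w, M) = (3 + w)*(2*M) = 2*M*(3 + w))
y = -2/49 (y = 10/(7 + 2*(-18)*(3 + 4)) = 10/(7 + 2*(-18)*7) = 10/(7 - 252) = 10/(-245) = 10*(-1/245) = -2/49 ≈ -0.040816)
-123*(-34) + y = -123*(-34) - 2/49 = 4182 - 2/49 = 204916/49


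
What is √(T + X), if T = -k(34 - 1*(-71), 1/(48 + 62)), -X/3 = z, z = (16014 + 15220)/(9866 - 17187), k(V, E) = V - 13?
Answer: I*√4244935430/7321 ≈ 8.8995*I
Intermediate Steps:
k(V, E) = -13 + V
z = -31234/7321 (z = 31234/(-7321) = 31234*(-1/7321) = -31234/7321 ≈ -4.2664)
X = 93702/7321 (X = -3*(-31234/7321) = 93702/7321 ≈ 12.799)
T = -92 (T = -(-13 + (34 - 1*(-71))) = -(-13 + (34 + 71)) = -(-13 + 105) = -1*92 = -92)
√(T + X) = √(-92 + 93702/7321) = √(-579830/7321) = I*√4244935430/7321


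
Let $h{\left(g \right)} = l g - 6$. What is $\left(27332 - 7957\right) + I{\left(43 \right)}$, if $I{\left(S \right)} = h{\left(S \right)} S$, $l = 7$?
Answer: $32060$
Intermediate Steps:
$h{\left(g \right)} = -6 + 7 g$ ($h{\left(g \right)} = 7 g - 6 = -6 + 7 g$)
$I{\left(S \right)} = S \left(-6 + 7 S\right)$ ($I{\left(S \right)} = \left(-6 + 7 S\right) S = S \left(-6 + 7 S\right)$)
$\left(27332 - 7957\right) + I{\left(43 \right)} = \left(27332 - 7957\right) + 43 \left(-6 + 7 \cdot 43\right) = 19375 + 43 \left(-6 + 301\right) = 19375 + 43 \cdot 295 = 19375 + 12685 = 32060$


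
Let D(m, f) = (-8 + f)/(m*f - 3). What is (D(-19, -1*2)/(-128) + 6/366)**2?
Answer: 259081/746819584 ≈ 0.00034691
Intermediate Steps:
D(m, f) = (-8 + f)/(-3 + f*m) (D(m, f) = (-8 + f)/(f*m - 3) = (-8 + f)/(-3 + f*m))
(D(-19, -1*2)/(-128) + 6/366)**2 = (((-8 - 1*2)/(-3 - 1*2*(-19)))/(-128) + 6/366)**2 = (((-8 - 2)/(-3 - 2*(-19)))*(-1/128) + 6*(1/366))**2 = ((-10/(-3 + 38))*(-1/128) + 1/61)**2 = ((-10/35)*(-1/128) + 1/61)**2 = (((1/35)*(-10))*(-1/128) + 1/61)**2 = (-2/7*(-1/128) + 1/61)**2 = (1/448 + 1/61)**2 = (509/27328)**2 = 259081/746819584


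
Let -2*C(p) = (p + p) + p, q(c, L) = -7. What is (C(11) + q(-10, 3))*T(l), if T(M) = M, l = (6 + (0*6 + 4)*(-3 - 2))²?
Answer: -4606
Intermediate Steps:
l = 196 (l = (6 + (0 + 4)*(-5))² = (6 + 4*(-5))² = (6 - 20)² = (-14)² = 196)
C(p) = -3*p/2 (C(p) = -((p + p) + p)/2 = -(2*p + p)/2 = -3*p/2)
(C(11) + q(-10, 3))*T(l) = (-3/2*11 - 7)*196 = (-33/2 - 7)*196 = -47/2*196 = -4606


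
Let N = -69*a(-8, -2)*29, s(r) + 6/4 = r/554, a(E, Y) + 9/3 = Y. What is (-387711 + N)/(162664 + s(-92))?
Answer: -69749708/30038311 ≈ -2.3220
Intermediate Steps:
a(E, Y) = -3 + Y
s(r) = -3/2 + r/554
N = 10005 (N = -69*(-3 - 2)*29 = -69*(-5)*29 = 345*29 = 10005)
(-387711 + N)/(162664 + s(-92)) = (-387711 + 10005)/(162664 + (-3/2 + (1/554)*(-92))) = -377706/(162664 + (-3/2 - 46/277)) = -377706/(162664 - 923/554) = -377706/90114933/554 = -377706*554/90114933 = -69749708/30038311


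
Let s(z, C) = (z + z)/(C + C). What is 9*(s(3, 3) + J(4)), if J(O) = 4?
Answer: 45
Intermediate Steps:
s(z, C) = z/C (s(z, C) = (2*z)/((2*C)) = (2*z)*(1/(2*C)) = z/C)
9*(s(3, 3) + J(4)) = 9*(3/3 + 4) = 9*(3*(1/3) + 4) = 9*(1 + 4) = 9*5 = 45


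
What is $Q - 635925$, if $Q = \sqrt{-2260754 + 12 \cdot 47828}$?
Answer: $-635925 + i \sqrt{1686818} \approx -6.3593 \cdot 10^{5} + 1298.8 i$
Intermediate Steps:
$Q = i \sqrt{1686818}$ ($Q = \sqrt{-2260754 + 573936} = \sqrt{-1686818} = i \sqrt{1686818} \approx 1298.8 i$)
$Q - 635925 = i \sqrt{1686818} - 635925 = -635925 + i \sqrt{1686818}$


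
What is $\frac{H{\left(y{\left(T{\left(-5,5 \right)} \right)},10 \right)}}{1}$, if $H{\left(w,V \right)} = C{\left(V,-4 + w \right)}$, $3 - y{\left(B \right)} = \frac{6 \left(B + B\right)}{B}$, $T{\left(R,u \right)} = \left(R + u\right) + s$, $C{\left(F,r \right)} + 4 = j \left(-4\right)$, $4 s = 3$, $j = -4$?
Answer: $12$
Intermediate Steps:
$s = \frac{3}{4}$ ($s = \frac{1}{4} \cdot 3 = \frac{3}{4} \approx 0.75$)
$C{\left(F,r \right)} = 12$ ($C{\left(F,r \right)} = -4 - -16 = -4 + 16 = 12$)
$T{\left(R,u \right)} = \frac{3}{4} + R + u$ ($T{\left(R,u \right)} = \left(R + u\right) + \frac{3}{4} = \frac{3}{4} + R + u$)
$y{\left(B \right)} = -9$ ($y{\left(B \right)} = 3 - \frac{6 \left(B + B\right)}{B} = 3 - \frac{6 \cdot 2 B}{B} = 3 - \frac{12 B}{B} = 3 - 12 = -9$)
$H{\left(w,V \right)} = 12$
$\frac{H{\left(y{\left(T{\left(-5,5 \right)} \right)},10 \right)}}{1} = \frac{12}{1} = 12 \cdot 1 = 12$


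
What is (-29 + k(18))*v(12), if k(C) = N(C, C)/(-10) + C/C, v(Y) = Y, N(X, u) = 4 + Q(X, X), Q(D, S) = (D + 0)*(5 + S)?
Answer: -4188/5 ≈ -837.60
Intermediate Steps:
Q(D, S) = D*(5 + S)
N(X, u) = 4 + X*(5 + X)
k(C) = ⅗ - C*(5 + C)/10 (k(C) = (4 + C*(5 + C))/(-10) + C/C = (4 + C*(5 + C))*(-⅒) + 1 = (-⅖ - C*(5 + C)/10) + 1 = ⅗ - C*(5 + C)/10)
(-29 + k(18))*v(12) = (-29 + (⅗ - ⅒*18*(5 + 18)))*12 = (-29 + (⅗ - ⅒*18*23))*12 = (-29 + (⅗ - 207/5))*12 = (-29 - 204/5)*12 = -349/5*12 = -4188/5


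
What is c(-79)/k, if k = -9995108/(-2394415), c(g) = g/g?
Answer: 2394415/9995108 ≈ 0.23956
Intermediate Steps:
c(g) = 1
k = 9995108/2394415 (k = -9995108*(-1/2394415) = 9995108/2394415 ≈ 4.1743)
c(-79)/k = 1/(9995108/2394415) = 1*(2394415/9995108) = 2394415/9995108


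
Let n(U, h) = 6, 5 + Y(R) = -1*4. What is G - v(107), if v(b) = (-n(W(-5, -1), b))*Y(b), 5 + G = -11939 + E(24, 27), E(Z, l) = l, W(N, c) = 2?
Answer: -11971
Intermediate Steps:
Y(R) = -9 (Y(R) = -5 - 1*4 = -5 - 4 = -9)
G = -11917 (G = -5 + (-11939 + 27) = -5 - 11912 = -11917)
v(b) = 54 (v(b) = -1*6*(-9) = -6*(-9) = 54)
G - v(107) = -11917 - 1*54 = -11917 - 54 = -11971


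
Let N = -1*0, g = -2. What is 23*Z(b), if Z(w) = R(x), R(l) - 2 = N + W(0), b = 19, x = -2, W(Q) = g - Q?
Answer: 0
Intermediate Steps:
W(Q) = -2 - Q
N = 0
R(l) = 0 (R(l) = 2 + (0 + (-2 - 1*0)) = 2 + (0 + (-2 + 0)) = 2 + (0 - 2) = 2 - 2 = 0)
Z(w) = 0
23*Z(b) = 23*0 = 0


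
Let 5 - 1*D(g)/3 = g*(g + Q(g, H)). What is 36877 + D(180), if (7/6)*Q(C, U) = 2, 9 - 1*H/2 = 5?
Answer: -428636/7 ≈ -61234.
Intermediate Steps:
H = 8 (H = 18 - 2*5 = 18 - 10 = 8)
Q(C, U) = 12/7 (Q(C, U) = (6/7)*2 = 12/7)
D(g) = 15 - 3*g*(12/7 + g) (D(g) = 15 - 3*g*(g + 12/7) = 15 - 3*g*(12/7 + g))
36877 + D(180) = 36877 + (15 - 3*180² - 36/7*180) = 36877 + (15 - 3*32400 - 6480/7) = 36877 + (15 - 97200 - 6480/7) = 36877 - 686775/7 = -428636/7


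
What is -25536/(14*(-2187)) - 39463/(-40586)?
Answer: 53444815/29587194 ≈ 1.8063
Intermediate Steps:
-25536/(14*(-2187)) - 39463/(-40586) = -25536/(-30618) - 39463*(-1/40586) = -25536*(-1/30618) + 39463/40586 = 608/729 + 39463/40586 = 53444815/29587194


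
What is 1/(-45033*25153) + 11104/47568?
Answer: 262034747011/1122520613559 ≈ 0.23343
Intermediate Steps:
1/(-45033*25153) + 11104/47568 = -1/45033*1/25153 + 11104*(1/47568) = -1/1132715049 + 694/2973 = 262034747011/1122520613559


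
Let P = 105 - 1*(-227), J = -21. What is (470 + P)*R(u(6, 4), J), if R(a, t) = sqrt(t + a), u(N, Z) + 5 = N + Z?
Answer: 3208*I ≈ 3208.0*I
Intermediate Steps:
u(N, Z) = -5 + N + Z (u(N, Z) = -5 + (N + Z) = -5 + N + Z)
R(a, t) = sqrt(a + t)
P = 332 (P = 105 + 227 = 332)
(470 + P)*R(u(6, 4), J) = (470 + 332)*sqrt((-5 + 6 + 4) - 21) = 802*sqrt(5 - 21) = 802*sqrt(-16) = 802*(4*I) = 3208*I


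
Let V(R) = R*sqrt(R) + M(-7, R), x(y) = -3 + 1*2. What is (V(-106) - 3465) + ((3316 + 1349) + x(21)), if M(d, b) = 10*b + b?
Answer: 33 - 106*I*sqrt(106) ≈ 33.0 - 1091.3*I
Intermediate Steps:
x(y) = -1 (x(y) = -3 + 2 = -1)
M(d, b) = 11*b
V(R) = R**(3/2) + 11*R (V(R) = R*sqrt(R) + 11*R = R**(3/2) + 11*R)
(V(-106) - 3465) + ((3316 + 1349) + x(21)) = (((-106)**(3/2) + 11*(-106)) - 3465) + ((3316 + 1349) - 1) = ((-106*I*sqrt(106) - 1166) - 3465) + (4665 - 1) = ((-1166 - 106*I*sqrt(106)) - 3465) + 4664 = (-4631 - 106*I*sqrt(106)) + 4664 = 33 - 106*I*sqrt(106)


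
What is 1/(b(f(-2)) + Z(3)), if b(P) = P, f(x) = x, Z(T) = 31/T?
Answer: 3/25 ≈ 0.12000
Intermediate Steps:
1/(b(f(-2)) + Z(3)) = 1/(-2 + 31/3) = 1/(25/3) = 3/25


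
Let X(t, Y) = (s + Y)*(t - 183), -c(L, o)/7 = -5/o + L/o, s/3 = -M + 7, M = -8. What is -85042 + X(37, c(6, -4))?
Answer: -183735/2 ≈ -91868.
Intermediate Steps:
s = 45 (s = 3*(-1*(-8) + 7) = 3*(8 + 7) = 3*15 = 45)
c(L, o) = 35/o - 7*L/o (c(L, o) = -7*(-5/o + L/o) = 35/o - 7*L/o)
X(t, Y) = (-183 + t)*(45 + Y) (X(t, Y) = (45 + Y)*(t - 183) = (45 + Y)*(-183 + t) = (-183 + t)*(45 + Y))
-85042 + X(37, c(6, -4)) = -85042 + (-8235 - 1281*(5 - 1*6)/(-4) + 45*37 + (7*(5 - 1*6)/(-4))*37) = -85042 + (-8235 - 1281*(-1)*(5 - 6)/4 + 1665 + (7*(-1/4)*(5 - 6))*37) = -85042 + (-8235 - 1281*(-1)*(-1)/4 + 1665 + (7*(-1/4)*(-1))*37) = -85042 + (-8235 - 183*7/4 + 1665 + (7/4)*37) = -85042 + (-8235 - 1281/4 + 1665 + 259/4) = -85042 - 13651/2 = -183735/2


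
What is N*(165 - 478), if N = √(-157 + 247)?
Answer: -939*√10 ≈ -2969.4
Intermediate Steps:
N = 3*√10 (N = √90 = 3*√10 ≈ 9.4868)
N*(165 - 478) = (3*√10)*(165 - 478) = (3*√10)*(-313) = -939*√10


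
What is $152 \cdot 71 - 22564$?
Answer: $-11772$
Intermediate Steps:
$152 \cdot 71 - 22564 = 10792 - 22564 = -11772$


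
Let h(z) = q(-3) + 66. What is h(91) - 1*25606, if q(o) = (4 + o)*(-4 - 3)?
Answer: -25547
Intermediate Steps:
q(o) = -28 - 7*o (q(o) = (4 + o)*(-7) = -28 - 7*o)
h(z) = 59 (h(z) = (-28 - 7*(-3)) + 66 = (-28 + 21) + 66 = -7 + 66 = 59)
h(91) - 1*25606 = 59 - 1*25606 = 59 - 25606 = -25547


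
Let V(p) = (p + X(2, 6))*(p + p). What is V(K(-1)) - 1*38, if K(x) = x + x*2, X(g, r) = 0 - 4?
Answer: 4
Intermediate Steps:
X(g, r) = -4
K(x) = 3*x (K(x) = x + 2*x = 3*x)
V(p) = 2*p*(-4 + p) (V(p) = (p - 4)*(p + p) = (-4 + p)*(2*p) = 2*p*(-4 + p))
V(K(-1)) - 1*38 = 2*(3*(-1))*(-4 + 3*(-1)) - 1*38 = 2*(-3)*(-4 - 3) - 38 = 2*(-3)*(-7) - 38 = 42 - 38 = 4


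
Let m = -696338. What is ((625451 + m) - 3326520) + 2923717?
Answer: -473690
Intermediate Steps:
((625451 + m) - 3326520) + 2923717 = ((625451 - 696338) - 3326520) + 2923717 = (-70887 - 3326520) + 2923717 = -3397407 + 2923717 = -473690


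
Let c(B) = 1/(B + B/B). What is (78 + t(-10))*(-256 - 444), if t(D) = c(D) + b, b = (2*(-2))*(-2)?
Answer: -541100/9 ≈ -60122.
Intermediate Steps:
c(B) = 1/(1 + B) (c(B) = 1/(B + 1) = 1/(1 + B))
b = 8 (b = -4*(-2) = 8)
t(D) = 8 + 1/(1 + D) (t(D) = 1/(1 + D) + 8 = 8 + 1/(1 + D))
(78 + t(-10))*(-256 - 444) = (78 + (9 + 8*(-10))/(1 - 10))*(-256 - 444) = (78 + (9 - 80)/(-9))*(-700) = (78 - ⅑*(-71))*(-700) = (78 + 71/9)*(-700) = (773/9)*(-700) = -541100/9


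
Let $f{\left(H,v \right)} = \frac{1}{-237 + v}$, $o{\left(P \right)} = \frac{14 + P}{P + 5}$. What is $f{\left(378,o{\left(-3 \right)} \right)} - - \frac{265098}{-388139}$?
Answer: $- \frac{123516652}{179708357} \approx -0.68732$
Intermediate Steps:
$o{\left(P \right)} = \frac{14 + P}{5 + P}$
$f{\left(378,o{\left(-3 \right)} \right)} - - \frac{265098}{-388139} = \frac{1}{-237 + \frac{14 - 3}{5 - 3}} - - \frac{265098}{-388139} = \frac{1}{-237 + \frac{1}{2} \cdot 11} - \left(-265098\right) \left(- \frac{1}{388139}\right) = \frac{1}{-237 + \frac{1}{2} \cdot 11} - \frac{265098}{388139} = \frac{1}{-237 + \frac{11}{2}} - \frac{265098}{388139} = \frac{1}{- \frac{463}{2}} - \frac{265098}{388139} = - \frac{2}{463} - \frac{265098}{388139} = - \frac{123516652}{179708357}$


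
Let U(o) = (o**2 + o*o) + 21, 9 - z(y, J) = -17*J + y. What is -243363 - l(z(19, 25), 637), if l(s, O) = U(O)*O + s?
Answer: -517206861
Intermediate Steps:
z(y, J) = 9 - y + 17*J (z(y, J) = 9 - (-17*J + y) = 9 - (y - 17*J) = 9 + (-y + 17*J) = 9 - y + 17*J)
U(o) = 21 + 2*o**2 (U(o) = (o**2 + o**2) + 21 = 2*o**2 + 21 = 21 + 2*o**2)
l(s, O) = s + O*(21 + 2*O**2) (l(s, O) = (21 + 2*O**2)*O + s = O*(21 + 2*O**2) + s = s + O*(21 + 2*O**2))
-243363 - l(z(19, 25), 637) = -243363 - ((9 - 1*19 + 17*25) + 637*(21 + 2*637**2)) = -243363 - ((9 - 19 + 425) + 637*(21 + 2*405769)) = -243363 - (415 + 637*(21 + 811538)) = -243363 - (415 + 637*811559) = -243363 - (415 + 516963083) = -243363 - 1*516963498 = -243363 - 516963498 = -517206861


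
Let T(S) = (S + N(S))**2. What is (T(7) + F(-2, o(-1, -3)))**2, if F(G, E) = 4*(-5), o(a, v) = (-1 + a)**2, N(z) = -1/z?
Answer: 1752976/2401 ≈ 730.10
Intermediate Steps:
F(G, E) = -20
T(S) = (S - 1/S)**2
(T(7) + F(-2, o(-1, -3)))**2 = ((-1 + 7**2)**2/7**2 - 20)**2 = ((-1 + 49)**2/49 - 20)**2 = ((1/49)*48**2 - 20)**2 = ((1/49)*2304 - 20)**2 = (2304/49 - 20)**2 = (1324/49)**2 = 1752976/2401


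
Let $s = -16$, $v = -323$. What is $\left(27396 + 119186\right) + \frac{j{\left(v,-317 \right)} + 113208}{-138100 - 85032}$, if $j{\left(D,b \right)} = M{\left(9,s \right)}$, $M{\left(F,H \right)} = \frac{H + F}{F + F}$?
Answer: $\frac{45286645315}{308952} \approx 1.4658 \cdot 10^{5}$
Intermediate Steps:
$M{\left(F,H \right)} = \frac{F + H}{2 F}$
$j{\left(D,b \right)} = - \frac{7}{18}$ ($j{\left(D,b \right)} = \frac{9 - 16}{2 \cdot 9} = \frac{1}{2} \cdot \frac{1}{9} \left(-7\right) = - \frac{7}{18}$)
$\left(27396 + 119186\right) + \frac{j{\left(v,-317 \right)} + 113208}{-138100 - 85032} = \left(27396 + 119186\right) + \frac{- \frac{7}{18} + 113208}{-138100 - 85032} = 146582 + \frac{2037737}{18 \left(-223132\right)} = 146582 + \frac{2037737}{18} \left(- \frac{1}{223132}\right) = 146582 - \frac{156749}{308952} = \frac{45286645315}{308952}$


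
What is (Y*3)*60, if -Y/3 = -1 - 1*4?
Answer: 2700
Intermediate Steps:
Y = 15 (Y = -3*(-1 - 1*4) = -3*(-1 - 4) = -3*(-5) = 15)
(Y*3)*60 = (15*3)*60 = 45*60 = 2700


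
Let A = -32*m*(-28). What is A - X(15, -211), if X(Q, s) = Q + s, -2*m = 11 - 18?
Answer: 3332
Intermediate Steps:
m = 7/2 (m = -(11 - 18)/2 = -1/2*(-7) = 7/2 ≈ 3.5000)
A = 3136 (A = -32*7/2*(-28) = -112*(-28) = 3136)
A - X(15, -211) = 3136 - (15 - 211) = 3136 - 1*(-196) = 3136 + 196 = 3332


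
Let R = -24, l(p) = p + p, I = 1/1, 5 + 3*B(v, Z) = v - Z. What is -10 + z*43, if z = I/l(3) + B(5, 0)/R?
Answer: -17/6 ≈ -2.8333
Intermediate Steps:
B(v, Z) = -5/3 - Z/3 + v/3 (B(v, Z) = -5/3 + (v - Z)/3 = -5/3 + (-Z/3 + v/3) = -5/3 - Z/3 + v/3)
I = 1
l(p) = 2*p
z = 1/6 (z = 1/(2*3) + (-5/3 - 1/3*0 + (1/3)*5)/(-24) = 1/6 + (-5/3 + 0 + 5/3)*(-1/24) = 1*(1/6) + 0*(-1/24) = 1/6 + 0 = 1/6 ≈ 0.16667)
-10 + z*43 = -10 + (1/6)*43 = -10 + 43/6 = -17/6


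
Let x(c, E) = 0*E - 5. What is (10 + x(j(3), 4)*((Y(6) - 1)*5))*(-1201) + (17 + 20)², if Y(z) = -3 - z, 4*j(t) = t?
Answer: -310891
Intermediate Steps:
j(t) = t/4
x(c, E) = -5 (x(c, E) = 0 - 5 = -5)
(10 + x(j(3), 4)*((Y(6) - 1)*5))*(-1201) + (17 + 20)² = (10 - 5*((-3 - 1*6) - 1)*5)*(-1201) + (17 + 20)² = (10 - 5*((-3 - 6) - 1)*5)*(-1201) + 37² = (10 - 5*(-9 - 1)*5)*(-1201) + 1369 = (10 - (-50)*5)*(-1201) + 1369 = (10 - 5*(-50))*(-1201) + 1369 = (10 + 250)*(-1201) + 1369 = 260*(-1201) + 1369 = -312260 + 1369 = -310891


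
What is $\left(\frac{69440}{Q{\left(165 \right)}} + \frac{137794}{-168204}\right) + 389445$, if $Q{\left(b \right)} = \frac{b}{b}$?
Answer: $\frac{38593077373}{84102} \approx 4.5888 \cdot 10^{5}$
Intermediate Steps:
$Q{\left(b \right)} = 1$
$\left(\frac{69440}{Q{\left(165 \right)}} + \frac{137794}{-168204}\right) + 389445 = \left(\frac{69440}{1} + \frac{137794}{-168204}\right) + 389445 = \left(69440 \cdot 1 + 137794 \left(- \frac{1}{168204}\right)\right) + 389445 = \left(69440 - \frac{68897}{84102}\right) + 389445 = \frac{5839973983}{84102} + 389445 = \frac{38593077373}{84102}$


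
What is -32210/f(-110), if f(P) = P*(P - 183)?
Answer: -3221/3223 ≈ -0.99938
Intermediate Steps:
f(P) = P*(-183 + P)
-32210/f(-110) = -32210*(-1/(110*(-183 - 110))) = -32210/((-110*(-293))) = -32210/32230 = -32210*1/32230 = -3221/3223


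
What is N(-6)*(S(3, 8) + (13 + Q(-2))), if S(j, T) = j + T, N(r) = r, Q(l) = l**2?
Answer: -168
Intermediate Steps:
S(j, T) = T + j
N(-6)*(S(3, 8) + (13 + Q(-2))) = -6*((8 + 3) + (13 + (-2)**2)) = -6*(11 + (13 + 4)) = -6*(11 + 17) = -6*28 = -168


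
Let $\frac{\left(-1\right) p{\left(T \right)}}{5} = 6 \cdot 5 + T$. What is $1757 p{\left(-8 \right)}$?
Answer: $-193270$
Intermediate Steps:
$p{\left(T \right)} = -150 - 5 T$ ($p{\left(T \right)} = - 5 \left(6 \cdot 5 + T\right) = - 5 \left(30 + T\right) = -150 - 5 T$)
$1757 p{\left(-8 \right)} = 1757 \left(-150 - -40\right) = 1757 \left(-150 + 40\right) = 1757 \left(-110\right) = -193270$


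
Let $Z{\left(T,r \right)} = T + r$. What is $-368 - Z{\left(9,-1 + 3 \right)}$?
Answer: $-379$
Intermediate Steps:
$-368 - Z{\left(9,-1 + 3 \right)} = -368 - \left(9 + \left(-1 + 3\right)\right) = -368 - \left(9 + 2\right) = -368 - 11 = -379$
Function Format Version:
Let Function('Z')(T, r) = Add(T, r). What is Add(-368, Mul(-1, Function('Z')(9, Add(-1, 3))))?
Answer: -379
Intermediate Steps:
Add(-368, Mul(-1, Function('Z')(9, Add(-1, 3)))) = Add(-368, Mul(-1, Add(9, Add(-1, 3)))) = Add(-368, Mul(-1, Add(9, 2))) = Add(-368, Mul(-1, 11)) = Add(-368, -11) = -379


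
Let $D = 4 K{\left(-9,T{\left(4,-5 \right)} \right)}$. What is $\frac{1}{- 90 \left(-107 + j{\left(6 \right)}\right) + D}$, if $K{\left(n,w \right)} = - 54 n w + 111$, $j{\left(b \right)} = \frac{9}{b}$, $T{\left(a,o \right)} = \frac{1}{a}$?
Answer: $\frac{1}{10425} \approx 9.5923 \cdot 10^{-5}$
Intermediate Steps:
$K{\left(n,w \right)} = 111 - 54 n w$ ($K{\left(n,w \right)} = - 54 n w + 111 = 111 - 54 n w$)
$D = 930$ ($D = 4 \left(111 - - \frac{486}{4}\right) = 4 \left(111 - \left(-486\right) \frac{1}{4}\right) = 4 \left(111 + \frac{243}{2}\right) = 4 \cdot \frac{465}{2} = 930$)
$\frac{1}{- 90 \left(-107 + j{\left(6 \right)}\right) + D} = \frac{1}{- 90 \left(-107 + \frac{9}{6}\right) + 930} = \frac{1}{- 90 \left(-107 + 9 \cdot \frac{1}{6}\right) + 930} = \frac{1}{- 90 \left(-107 + \frac{3}{2}\right) + 930} = \frac{1}{\left(-90\right) \left(- \frac{211}{2}\right) + 930} = \frac{1}{9495 + 930} = \frac{1}{10425}$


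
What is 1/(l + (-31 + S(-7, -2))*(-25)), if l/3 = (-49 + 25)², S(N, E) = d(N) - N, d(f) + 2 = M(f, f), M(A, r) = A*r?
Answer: 1/1153 ≈ 0.00086730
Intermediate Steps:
d(f) = -2 + f² (d(f) = -2 + f*f = -2 + f²)
S(N, E) = -2 + N² - N (S(N, E) = (-2 + N²) - N = -2 + N² - N)
l = 1728 (l = 3*(-49 + 25)² = 3*(-24)² = 3*576 = 1728)
1/(l + (-31 + S(-7, -2))*(-25)) = 1/(1728 + (-31 + (-2 + (-7)² - 1*(-7)))*(-25)) = 1/(1728 + (-31 + (-2 + 49 + 7))*(-25)) = 1/(1728 + (-31 + 54)*(-25)) = 1/(1728 + 23*(-25)) = 1/(1728 - 575) = 1/1153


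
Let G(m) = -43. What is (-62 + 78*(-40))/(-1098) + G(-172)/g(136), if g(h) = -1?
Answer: 25198/549 ≈ 45.898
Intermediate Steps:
(-62 + 78*(-40))/(-1098) + G(-172)/g(136) = (-62 + 78*(-40))/(-1098) - 43/(-1) = (-62 - 3120)*(-1/1098) - 43*(-1) = -3182*(-1/1098) + 43 = 1591/549 + 43 = 25198/549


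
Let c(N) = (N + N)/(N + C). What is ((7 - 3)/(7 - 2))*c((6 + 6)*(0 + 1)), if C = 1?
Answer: 96/65 ≈ 1.4769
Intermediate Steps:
c(N) = 2*N/(1 + N) (c(N) = (N + N)/(N + 1) = (2*N)/(1 + N) = 2*N/(1 + N))
((7 - 3)/(7 - 2))*c((6 + 6)*(0 + 1)) = ((7 - 3)/(7 - 2))*(2*((6 + 6)*(0 + 1))/(1 + (6 + 6)*(0 + 1))) = (4/5)*(2*(12*1)/(1 + 12*1)) = (4*(⅕))*(2*12/(1 + 12)) = 4*(2*12/13)/5 = 4*(2*12*(1/13))/5 = (⅘)*(24/13) = 96/65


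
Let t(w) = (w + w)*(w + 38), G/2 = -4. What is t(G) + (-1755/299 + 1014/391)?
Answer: -188961/391 ≈ -483.28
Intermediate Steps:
G = -8 (G = 2*(-4) = -8)
t(w) = 2*w*(38 + w) (t(w) = (2*w)*(38 + w) = 2*w*(38 + w))
t(G) + (-1755/299 + 1014/391) = 2*(-8)*(38 - 8) + (-1755/299 + 1014/391) = 2*(-8)*30 + (-1755*1/299 + 1014*(1/391)) = -480 + (-135/23 + 1014/391) = -480 - 1281/391 = -188961/391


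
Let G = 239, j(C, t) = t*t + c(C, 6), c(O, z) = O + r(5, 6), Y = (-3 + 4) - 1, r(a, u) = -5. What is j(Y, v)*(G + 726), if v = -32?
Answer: 983335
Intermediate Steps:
Y = 0 (Y = 1 - 1 = 0)
c(O, z) = -5 + O (c(O, z) = O - 5 = -5 + O)
j(C, t) = -5 + C + t² (j(C, t) = t*t + (-5 + C) = t² + (-5 + C) = -5 + C + t²)
j(Y, v)*(G + 726) = (-5 + 0 + (-32)²)*(239 + 726) = (-5 + 0 + 1024)*965 = 1019*965 = 983335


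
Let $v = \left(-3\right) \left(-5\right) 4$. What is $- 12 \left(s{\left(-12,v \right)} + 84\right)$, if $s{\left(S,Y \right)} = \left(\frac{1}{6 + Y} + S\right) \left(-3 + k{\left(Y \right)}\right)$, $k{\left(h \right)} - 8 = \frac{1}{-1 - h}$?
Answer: $- \frac{195440}{671} \approx -291.27$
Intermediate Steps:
$k{\left(h \right)} = 8 + \frac{1}{-1 - h}$
$v = 60$ ($v = 15 \cdot 4 = 60$)
$s{\left(S,Y \right)} = \left(-3 + \frac{7 + 8 Y}{1 + Y}\right) \left(S + \frac{1}{6 + Y}\right)$ ($s{\left(S,Y \right)} = \left(\frac{1}{6 + Y} + S\right) \left(-3 + \frac{7 + 8 Y}{1 + Y}\right) = \left(S + \frac{1}{6 + Y}\right) \left(-3 + \frac{7 + 8 Y}{1 + Y}\right) = \left(-3 + \frac{7 + 8 Y}{1 + Y}\right) \left(S + \frac{1}{6 + Y}\right)$)
$- 12 \left(s{\left(-12,v \right)} + 84\right) = - 12 \left(\frac{4 + 5 \cdot 60 + 24 \left(-12\right) + 5 \left(-12\right) 60^{2} + 34 \left(-12\right) 60}{6 + 60^{2} + 7 \cdot 60} + 84\right) = - 12 \left(\frac{4 + 300 - 288 + 5 \left(-12\right) 3600 - 24480}{6 + 3600 + 420} + 84\right) = - 12 \left(\frac{4 + 300 - 288 - 216000 - 24480}{4026} + 84\right) = - 12 \left(\frac{1}{4026} \left(-240464\right) + 84\right) = - 12 \left(- \frac{120232}{2013} + 84\right) = \left(-12\right) \frac{48860}{2013} = - \frac{195440}{671}$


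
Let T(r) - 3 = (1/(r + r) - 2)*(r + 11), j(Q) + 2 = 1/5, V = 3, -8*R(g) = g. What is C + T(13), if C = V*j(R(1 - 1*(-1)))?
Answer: -3216/65 ≈ -49.477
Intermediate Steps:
R(g) = -g/8
j(Q) = -9/5 (j(Q) = -2 + 1/5 = -9/5)
T(r) = 3 + (-2 + 1/(2*r))*(11 + r) (T(r) = 3 + (1/(r + r) - 2)*(r + 11) = 3 + (1/(2*r) - 2)*(11 + r) = 3 + (-2 + 1/(2*r))*(11 + r))
C = -27/5 (C = 3*(-9/5) = -27/5 ≈ -5.4000)
C + T(13) = -27/5 + (1/2)*(11 - 1*13*(37 + 4*13))/13 = -27/5 + (1/2)*(1/13)*(11 - 1*13*(37 + 52)) = -27/5 + (1/2)*(1/13)*(11 - 1*13*89) = -27/5 + (1/2)*(1/13)*(11 - 1157) = -27/5 + (1/2)*(1/13)*(-1146) = -27/5 - 573/13 = -3216/65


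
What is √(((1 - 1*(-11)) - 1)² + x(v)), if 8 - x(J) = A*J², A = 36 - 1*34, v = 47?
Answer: I*√4289 ≈ 65.49*I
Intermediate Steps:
A = 2 (A = 36 - 34 = 2)
x(J) = 8 - 2*J²
√(((1 - 1*(-11)) - 1)² + x(v)) = √(((1 - 1*(-11)) - 1)² + (8 - 2*47²)) = √(((1 + 11) - 1)² + (8 - 2*2209)) = √((12 - 1)² + (8 - 4418)) = √(11² - 4410) = √(121 - 4410) = √(-4289) = I*√4289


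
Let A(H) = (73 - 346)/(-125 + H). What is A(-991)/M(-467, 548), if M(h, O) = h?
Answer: -91/173724 ≈ -0.00052382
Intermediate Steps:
A(H) = -273/(-125 + H)
A(-991)/M(-467, 548) = -273/(-125 - 991)/(-467) = -273/(-1116)*(-1/467) = -273*(-1/1116)*(-1/467) = (91/372)*(-1/467) = -91/173724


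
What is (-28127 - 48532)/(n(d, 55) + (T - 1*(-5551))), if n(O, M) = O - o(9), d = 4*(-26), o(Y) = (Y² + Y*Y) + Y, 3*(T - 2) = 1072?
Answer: -229977/16906 ≈ -13.603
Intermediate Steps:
T = 1078/3 (T = 2 + (⅓)*1072 = 2 + 1072/3 = 1078/3 ≈ 359.33)
o(Y) = Y + 2*Y² (o(Y) = (Y² + Y²) + Y = 2*Y² + Y = Y + 2*Y²)
d = -104
n(O, M) = -171 + O (n(O, M) = O - 9*(1 + 2*9) = O - 9*(1 + 18) = O - 9*19 = O - 1*171 = O - 171 = -171 + O)
(-28127 - 48532)/(n(d, 55) + (T - 1*(-5551))) = (-28127 - 48532)/((-171 - 104) + (1078/3 - 1*(-5551))) = -76659/(-275 + (1078/3 + 5551)) = -76659/(-275 + 17731/3) = -76659/16906/3 = -76659*3/16906 = -229977/16906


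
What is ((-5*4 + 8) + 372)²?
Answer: 129600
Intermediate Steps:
((-5*4 + 8) + 372)² = ((-20 + 8) + 372)² = (-12 + 372)² = 360² = 129600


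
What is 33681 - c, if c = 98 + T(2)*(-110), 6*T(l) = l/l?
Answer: 100804/3 ≈ 33601.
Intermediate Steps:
T(l) = 1/6 (T(l) = (l/l)/6 = (1/6)*1 = 1/6)
c = 239/3 (c = 98 + (1/6)*(-110) = 98 - 55/3 = 239/3 ≈ 79.667)
33681 - c = 33681 - 1*239/3 = 33681 - 239/3 = 100804/3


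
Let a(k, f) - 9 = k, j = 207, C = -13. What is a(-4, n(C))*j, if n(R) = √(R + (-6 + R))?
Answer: 1035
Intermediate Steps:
n(R) = √(-6 + 2*R)
a(k, f) = 9 + k
a(-4, n(C))*j = (9 - 4)*207 = 5*207 = 1035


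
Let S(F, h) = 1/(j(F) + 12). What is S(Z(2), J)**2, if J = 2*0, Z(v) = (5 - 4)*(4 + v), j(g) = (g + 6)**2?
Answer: 1/24336 ≈ 4.1091e-5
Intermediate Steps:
j(g) = (6 + g)**2
Z(v) = 4 + v (Z(v) = 1*(4 + v) = 4 + v)
J = 0
S(F, h) = 1/(12 + (6 + F)**2) (S(F, h) = 1/((6 + F)**2 + 12) = 1/(12 + (6 + F)**2))
S(Z(2), J)**2 = (1/(12 + (6 + (4 + 2))**2))**2 = (1/(12 + (6 + 6)**2))**2 = (1/(12 + 12**2))**2 = (1/(12 + 144))**2 = (1/156)**2 = 1/24336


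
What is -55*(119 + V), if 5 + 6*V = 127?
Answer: -22990/3 ≈ -7663.3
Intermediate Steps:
V = 61/3 (V = -5/6 + (1/6)*127 = -5/6 + 127/6 = 61/3 ≈ 20.333)
-55*(119 + V) = -55*(119 + 61/3) = -55*418/3 = -22990/3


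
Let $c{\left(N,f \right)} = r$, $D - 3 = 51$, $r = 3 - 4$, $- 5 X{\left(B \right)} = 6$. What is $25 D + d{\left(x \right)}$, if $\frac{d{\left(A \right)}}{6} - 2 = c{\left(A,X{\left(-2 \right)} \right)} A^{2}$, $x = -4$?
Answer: $1266$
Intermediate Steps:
$X{\left(B \right)} = - \frac{6}{5}$ ($X{\left(B \right)} = \left(- \frac{1}{5}\right) 6 = - \frac{6}{5}$)
$r = -1$ ($r = 3 - 4 = -1$)
$D = 54$ ($D = 3 + 51 = 54$)
$c{\left(N,f \right)} = -1$
$d{\left(A \right)} = 12 - 6 A^{2}$ ($d{\left(A \right)} = 12 + 6 \left(- A^{2}\right) = 12 - 6 A^{2}$)
$25 D + d{\left(x \right)} = 25 \cdot 54 + \left(12 - 6 \left(-4\right)^{2}\right) = 1350 + \left(12 - 96\right) = 1350 - 84 = 1266$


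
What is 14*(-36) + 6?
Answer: -498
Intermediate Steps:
14*(-36) + 6 = -504 + 6 = -498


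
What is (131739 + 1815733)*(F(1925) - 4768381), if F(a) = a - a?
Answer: -9286288482832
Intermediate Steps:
F(a) = 0
(131739 + 1815733)*(F(1925) - 4768381) = (131739 + 1815733)*(0 - 4768381) = 1947472*(-4768381) = -9286288482832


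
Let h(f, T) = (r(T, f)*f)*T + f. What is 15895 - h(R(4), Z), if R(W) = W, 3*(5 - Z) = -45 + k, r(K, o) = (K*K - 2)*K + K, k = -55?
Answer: -697839229/81 ≈ -8.6153e+6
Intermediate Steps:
r(K, o) = K + K*(-2 + K**2) (r(K, o) = (K**2 - 2)*K + K = (-2 + K**2)*K + K = K*(-2 + K**2) + K = K + K*(-2 + K**2))
Z = 115/3 (Z = 5 - (-45 - 55)/3 = 5 - 1/3*(-100) = 5 + 100/3 = 115/3 ≈ 38.333)
h(f, T) = f + T*f*(T**3 - T) (h(f, T) = ((T**3 - T)*f)*T + f = (f*(T**3 - T))*T + f = T*f*(T**3 - T) + f = f + T*f*(T**3 - T))
15895 - h(R(4), Z) = 15895 - 4*(1 + (115/3)**4 - (115/3)**2) = 15895 - 4*(1 + 174900625/81 - 1*13225/9) = 15895 - 4*(1 + 174900625/81 - 13225/9) = 15895 - 4*174781681/81 = 15895 - 1*699126724/81 = 15895 - 699126724/81 = -697839229/81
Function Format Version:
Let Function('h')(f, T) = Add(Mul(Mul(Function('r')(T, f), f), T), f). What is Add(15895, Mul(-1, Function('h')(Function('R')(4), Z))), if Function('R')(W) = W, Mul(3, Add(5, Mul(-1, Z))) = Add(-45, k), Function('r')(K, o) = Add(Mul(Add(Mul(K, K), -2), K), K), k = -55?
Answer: Rational(-697839229, 81) ≈ -8.6153e+6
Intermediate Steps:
Function('r')(K, o) = Add(K, Mul(K, Add(-2, Pow(K, 2)))) (Function('r')(K, o) = Add(Mul(Add(Pow(K, 2), -2), K), K) = Add(Mul(Add(-2, Pow(K, 2)), K), K) = Add(Mul(K, Add(-2, Pow(K, 2))), K) = Add(K, Mul(K, Add(-2, Pow(K, 2)))))
Z = Rational(115, 3) (Z = Add(5, Mul(Rational(-1, 3), Add(-45, -55))) = Add(5, Mul(Rational(-1, 3), -100)) = Add(5, Rational(100, 3)) = Rational(115, 3) ≈ 38.333)
Function('h')(f, T) = Add(f, Mul(T, f, Add(Pow(T, 3), Mul(-1, T)))) (Function('h')(f, T) = Add(Mul(Mul(Add(Pow(T, 3), Mul(-1, T)), f), T), f) = Add(Mul(Mul(f, Add(Pow(T, 3), Mul(-1, T))), T), f) = Add(Mul(T, f, Add(Pow(T, 3), Mul(-1, T))), f) = Add(f, Mul(T, f, Add(Pow(T, 3), Mul(-1, T)))))
Add(15895, Mul(-1, Function('h')(Function('R')(4), Z))) = Add(15895, Mul(-1, Mul(4, Add(1, Pow(Rational(115, 3), 4), Mul(-1, Pow(Rational(115, 3), 2)))))) = Add(15895, Mul(-1, Mul(4, Add(1, Rational(174900625, 81), Mul(-1, Rational(13225, 9)))))) = Add(15895, Mul(-1, Mul(4, Add(1, Rational(174900625, 81), Rational(-13225, 9))))) = Add(15895, Mul(-1, Mul(4, Rational(174781681, 81)))) = Add(15895, Mul(-1, Rational(699126724, 81))) = Add(15895, Rational(-699126724, 81)) = Rational(-697839229, 81)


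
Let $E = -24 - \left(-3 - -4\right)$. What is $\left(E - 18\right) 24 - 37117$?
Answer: $-38149$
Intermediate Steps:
$E = -25$ ($E = -24 - \left(-3 + 4\right) = -24 - 1 = -25$)
$\left(E - 18\right) 24 - 37117 = \left(-25 - 18\right) 24 - 37117 = \left(-43\right) 24 - 37117 = -1032 - 37117 = -38149$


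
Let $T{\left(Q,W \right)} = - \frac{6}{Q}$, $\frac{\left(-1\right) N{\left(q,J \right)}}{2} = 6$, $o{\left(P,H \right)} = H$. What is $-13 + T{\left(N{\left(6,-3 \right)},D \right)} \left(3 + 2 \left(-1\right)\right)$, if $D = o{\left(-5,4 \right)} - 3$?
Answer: $- \frac{25}{2} \approx -12.5$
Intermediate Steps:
$N{\left(q,J \right)} = -12$ ($N{\left(q,J \right)} = \left(-2\right) 6 = -12$)
$D = 1$ ($D = 4 - 3 = 1$)
$-13 + T{\left(N{\left(6,-3 \right)},D \right)} \left(3 + 2 \left(-1\right)\right) = -13 + - \frac{6}{-12} \left(3 + 2 \left(-1\right)\right) = -13 + \left(-6\right) \left(- \frac{1}{12}\right) \left(3 - 2\right) = -13 + \frac{1}{2} \cdot 1 = -13 + \frac{1}{2} = - \frac{25}{2}$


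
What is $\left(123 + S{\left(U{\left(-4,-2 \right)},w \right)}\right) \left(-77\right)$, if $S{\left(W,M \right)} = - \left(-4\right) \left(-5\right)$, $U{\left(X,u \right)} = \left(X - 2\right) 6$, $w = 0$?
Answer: $-7931$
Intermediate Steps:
$U{\left(X,u \right)} = -12 + 6 X$ ($U{\left(X,u \right)} = \left(-2 + X\right) 6 = -12 + 6 X$)
$S{\left(W,M \right)} = -20$ ($S{\left(W,M \right)} = \left(-1\right) 20 = -20$)
$\left(123 + S{\left(U{\left(-4,-2 \right)},w \right)}\right) \left(-77\right) = \left(123 - 20\right) \left(-77\right) = 103 \left(-77\right) = -7931$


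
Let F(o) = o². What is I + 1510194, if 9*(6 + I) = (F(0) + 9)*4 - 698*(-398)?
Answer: 13869532/9 ≈ 1.5411e+6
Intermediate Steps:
I = 277786/9 (I = -6 + ((0² + 9)*4 - 698*(-398))/9 = -6 + ((0 + 9)*4 + 277804)/9 = -6 + (9*4 + 277804)/9 = -6 + (36 + 277804)/9 = -6 + (⅑)*277840 = -6 + 277840/9 = 277786/9 ≈ 30865.)
I + 1510194 = 277786/9 + 1510194 = 13869532/9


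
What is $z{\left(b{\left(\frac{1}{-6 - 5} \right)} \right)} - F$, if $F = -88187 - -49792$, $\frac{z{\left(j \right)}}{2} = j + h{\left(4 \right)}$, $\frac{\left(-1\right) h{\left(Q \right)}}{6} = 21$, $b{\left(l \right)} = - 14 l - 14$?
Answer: $\frac{419293}{11} \approx 38118.0$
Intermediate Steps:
$b{\left(l \right)} = -14 - 14 l$
$h{\left(Q \right)} = -126$ ($h{\left(Q \right)} = \left(-6\right) 21 = -126$)
$z{\left(j \right)} = -252 + 2 j$ ($z{\left(j \right)} = 2 \left(j - 126\right) = 2 \left(-126 + j\right) = -252 + 2 j$)
$F = -38395$ ($F = -88187 + 49792 = -38395$)
$z{\left(b{\left(\frac{1}{-6 - 5} \right)} \right)} - F = \left(-252 + 2 \left(-14 - \frac{14}{-6 - 5}\right)\right) - -38395 = \left(-252 + 2 \left(-14 - \frac{14}{-11}\right)\right) + 38395 = \left(-252 + 2 \left(-14 - - \frac{14}{11}\right)\right) + 38395 = \left(-252 + 2 \left(-14 + \frac{14}{11}\right)\right) + 38395 = \left(-252 + 2 \left(- \frac{140}{11}\right)\right) + 38395 = \left(-252 - \frac{280}{11}\right) + 38395 = - \frac{3052}{11} + 38395 = \frac{419293}{11}$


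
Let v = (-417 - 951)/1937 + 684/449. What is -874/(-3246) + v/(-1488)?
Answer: 47031889115/175031480676 ≈ 0.26871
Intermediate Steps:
v = 710676/869713 (v = -1368*1/1937 + 684*(1/449) = -1368/1937 + 684/449 = 710676/869713 ≈ 0.81714)
-874/(-3246) + v/(-1488) = -874/(-3246) + (710676/869713)/(-1488) = -874*(-1/3246) + (710676/869713)*(-1/1488) = 437/1623 - 59223/107844412 = 47031889115/175031480676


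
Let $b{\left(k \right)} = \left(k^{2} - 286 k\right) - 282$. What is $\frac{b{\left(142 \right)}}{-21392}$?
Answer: $\frac{10365}{10696} \approx 0.96905$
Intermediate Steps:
$b{\left(k \right)} = -282 + k^{2} - 286 k$
$\frac{b{\left(142 \right)}}{-21392} = \frac{-282 + 142^{2} - 40612}{-21392} = \left(-282 + 20164 - 40612\right) \left(- \frac{1}{21392}\right) = \left(-20730\right) \left(- \frac{1}{21392}\right) = \frac{10365}{10696}$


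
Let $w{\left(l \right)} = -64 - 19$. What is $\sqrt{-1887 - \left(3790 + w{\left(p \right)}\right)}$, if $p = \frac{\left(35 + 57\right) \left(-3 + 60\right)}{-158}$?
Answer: $i \sqrt{5594} \approx 74.793 i$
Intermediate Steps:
$p = - \frac{2622}{79}$ ($p = 92 \cdot 57 \left(- \frac{1}{158}\right) = 5244 \left(- \frac{1}{158}\right) = - \frac{2622}{79} \approx -33.19$)
$w{\left(l \right)} = -83$ ($w{\left(l \right)} = -64 - 19 = -83$)
$\sqrt{-1887 - \left(3790 + w{\left(p \right)}\right)} = \sqrt{-1887 - 3707} = \sqrt{-5594} = i \sqrt{5594}$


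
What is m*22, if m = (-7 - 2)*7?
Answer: -1386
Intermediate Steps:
m = -63 (m = -9*7 = -63)
m*22 = -63*22 = -1386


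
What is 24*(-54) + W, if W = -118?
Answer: -1414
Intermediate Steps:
24*(-54) + W = 24*(-54) - 118 = -1296 - 118 = -1414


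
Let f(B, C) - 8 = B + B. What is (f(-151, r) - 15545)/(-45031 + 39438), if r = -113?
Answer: 337/119 ≈ 2.8319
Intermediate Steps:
f(B, C) = 8 + 2*B (f(B, C) = 8 + (B + B) = 8 + 2*B)
(f(-151, r) - 15545)/(-45031 + 39438) = ((8 + 2*(-151)) - 15545)/(-45031 + 39438) = ((8 - 302) - 15545)/(-5593) = (-294 - 15545)*(-1/5593) = -15839*(-1/5593) = 337/119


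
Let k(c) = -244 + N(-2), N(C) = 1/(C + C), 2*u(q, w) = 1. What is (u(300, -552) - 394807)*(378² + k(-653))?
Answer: -450520803667/8 ≈ -5.6315e+10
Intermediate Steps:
u(q, w) = ½ (u(q, w) = (½)*1 = ½)
N(C) = 1/(2*C)
k(c) = -977/4 (k(c) = -244 + (½)/(-2) = -244 + (½)*(-½) = -244 - ¼ = -977/4)
(u(300, -552) - 394807)*(378² + k(-653)) = (½ - 394807)*(378² - 977/4) = -789613*(142884 - 977/4)/2 = -789613/2*570559/4 = -450520803667/8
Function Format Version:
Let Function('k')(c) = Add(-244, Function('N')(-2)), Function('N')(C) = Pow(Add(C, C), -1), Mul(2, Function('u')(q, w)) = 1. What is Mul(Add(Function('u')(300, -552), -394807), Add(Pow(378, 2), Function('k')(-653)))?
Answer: Rational(-450520803667, 8) ≈ -5.6315e+10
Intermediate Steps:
Function('u')(q, w) = Rational(1, 2) (Function('u')(q, w) = Mul(Rational(1, 2), 1) = Rational(1, 2))
Function('N')(C) = Mul(Rational(1, 2), Pow(C, -1)) (Function('N')(C) = Pow(Mul(2, C), -1) = Mul(Rational(1, 2), Pow(C, -1)))
Function('k')(c) = Rational(-977, 4) (Function('k')(c) = Add(-244, Mul(Rational(1, 2), Pow(-2, -1))) = Add(-244, Mul(Rational(1, 2), Rational(-1, 2))) = Add(-244, Rational(-1, 4)) = Rational(-977, 4))
Mul(Add(Function('u')(300, -552), -394807), Add(Pow(378, 2), Function('k')(-653))) = Mul(Add(Rational(1, 2), -394807), Add(Pow(378, 2), Rational(-977, 4))) = Mul(Rational(-789613, 2), Add(142884, Rational(-977, 4))) = Mul(Rational(-789613, 2), Rational(570559, 4)) = Rational(-450520803667, 8)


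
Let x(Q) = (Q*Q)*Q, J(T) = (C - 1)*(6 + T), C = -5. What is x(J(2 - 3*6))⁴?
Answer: 2176782336000000000000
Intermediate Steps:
J(T) = -36 - 6*T (J(T) = (-5 - 1)*(6 + T) = -6*(6 + T) = -36 - 6*T)
x(Q) = Q³ (x(Q) = Q²*Q = Q³)
x(J(2 - 3*6))⁴ = ((-36 - 6*(2 - 3*6))³)⁴ = ((-36 - 6*(2 - 18))³)⁴ = ((-36 - 6*(-16))³)⁴ = ((-36 + 96)³)⁴ = (60³)⁴ = 216000⁴ = 2176782336000000000000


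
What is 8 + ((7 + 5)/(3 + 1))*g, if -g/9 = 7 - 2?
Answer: -127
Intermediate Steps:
g = -45 (g = -9*(7 - 2) = -9*5 = -45)
8 + ((7 + 5)/(3 + 1))*g = 8 + ((7 + 5)/(3 + 1))*(-45) = 8 + (12/4)*(-45) = 8 + (12*(¼))*(-45) = 8 + 3*(-45) = 8 - 135 = -127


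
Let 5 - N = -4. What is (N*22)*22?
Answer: 4356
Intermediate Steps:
N = 9 (N = 5 - 1*(-4) = 5 + 4 = 9)
(N*22)*22 = (9*22)*22 = 198*22 = 4356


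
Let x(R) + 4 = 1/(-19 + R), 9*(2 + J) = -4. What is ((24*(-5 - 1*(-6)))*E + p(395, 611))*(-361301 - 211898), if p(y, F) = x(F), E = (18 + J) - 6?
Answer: -229391373805/1776 ≈ -1.2916e+8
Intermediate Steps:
J = -22/9 (J = -2 + (⅑)*(-4) = -2 - 4/9 = -22/9 ≈ -2.4444)
E = 86/9 (E = (18 - 22/9) - 6 = 140/9 - 6 = 86/9 ≈ 9.5556)
x(R) = -4 + 1/(-19 + R)
p(y, F) = (77 - 4*F)/(-19 + F)
((24*(-5 - 1*(-6)))*E + p(395, 611))*(-361301 - 211898) = ((24*(-5 - 1*(-6)))*(86/9) + (77 - 4*611)/(-19 + 611))*(-361301 - 211898) = ((24*(-5 + 6))*(86/9) + (77 - 2444)/592)*(-573199) = ((24*1)*(86/9) + (1/592)*(-2367))*(-573199) = (24*(86/9) - 2367/592)*(-573199) = (688/3 - 2367/592)*(-573199) = (400195/1776)*(-573199) = -229391373805/1776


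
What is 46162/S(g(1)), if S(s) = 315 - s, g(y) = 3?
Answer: 23081/156 ≈ 147.96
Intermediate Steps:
46162/S(g(1)) = 46162/(315 - 1*3) = 46162/(315 - 3) = 46162/312 = 46162*(1/312) = 23081/156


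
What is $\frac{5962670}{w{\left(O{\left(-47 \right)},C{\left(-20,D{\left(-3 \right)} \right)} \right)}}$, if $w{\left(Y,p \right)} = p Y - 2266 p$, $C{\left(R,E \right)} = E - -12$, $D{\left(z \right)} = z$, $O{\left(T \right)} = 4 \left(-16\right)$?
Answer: $- \frac{596267}{2097} \approx -284.34$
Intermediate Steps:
$O{\left(T \right)} = -64$
$C{\left(R,E \right)} = 12 + E$ ($C{\left(R,E \right)} = E + 12 = 12 + E$)
$w{\left(Y,p \right)} = - 2266 p + Y p$ ($w{\left(Y,p \right)} = Y p - 2266 p = - 2266 p + Y p$)
$\frac{5962670}{w{\left(O{\left(-47 \right)},C{\left(-20,D{\left(-3 \right)} \right)} \right)}} = \frac{5962670}{\left(12 - 3\right) \left(-2266 - 64\right)} = \frac{5962670}{9 \left(-2330\right)} = \frac{5962670}{-20970} = 5962670 \left(- \frac{1}{20970}\right) = - \frac{596267}{2097}$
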